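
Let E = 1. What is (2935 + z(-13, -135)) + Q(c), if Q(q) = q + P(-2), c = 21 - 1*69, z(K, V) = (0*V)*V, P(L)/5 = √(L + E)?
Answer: 2887 + 5*I ≈ 2887.0 + 5.0*I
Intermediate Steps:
P(L) = 5*√(1 + L) (P(L) = 5*√(L + 1) = 5*√(1 + L))
z(K, V) = 0 (z(K, V) = 0*V = 0)
c = -48 (c = 21 - 69 = -48)
Q(q) = q + 5*I (Q(q) = q + 5*√(1 - 2) = q + 5*√(-1) = q + 5*I)
(2935 + z(-13, -135)) + Q(c) = (2935 + 0) + (-48 + 5*I) = 2935 + (-48 + 5*I) = 2887 + 5*I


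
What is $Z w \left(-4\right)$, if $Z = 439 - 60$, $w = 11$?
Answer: $-16676$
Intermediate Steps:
$Z = 379$
$Z w \left(-4\right) = 379 \cdot 11 \left(-4\right) = 379 \left(-44\right) = -16676$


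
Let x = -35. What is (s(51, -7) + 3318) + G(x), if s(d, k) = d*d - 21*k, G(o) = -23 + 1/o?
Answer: 211504/35 ≈ 6043.0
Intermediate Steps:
s(d, k) = d**2 - 21*k
(s(51, -7) + 3318) + G(x) = ((51**2 - 21*(-7)) + 3318) + (-23 + 1/(-35)) = ((2601 + 147) + 3318) + (-23 - 1/35) = (2748 + 3318) - 806/35 = 6066 - 806/35 = 211504/35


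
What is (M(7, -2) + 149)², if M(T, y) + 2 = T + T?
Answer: 25921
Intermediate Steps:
M(T, y) = -2 + 2*T (M(T, y) = -2 + (T + T) = -2 + 2*T)
(M(7, -2) + 149)² = ((-2 + 2*7) + 149)² = ((-2 + 14) + 149)² = (12 + 149)² = 161² = 25921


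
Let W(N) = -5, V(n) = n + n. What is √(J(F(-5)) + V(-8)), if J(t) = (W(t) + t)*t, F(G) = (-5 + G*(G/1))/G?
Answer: 2*√5 ≈ 4.4721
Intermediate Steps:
V(n) = 2*n
F(G) = (-5 + G²)/G (F(G) = (-5 + G*(G*1))/G = (-5 + G*G)/G = (-5 + G²)/G)
J(t) = t*(-5 + t) (J(t) = (-5 + t)*t = t*(-5 + t))
√(J(F(-5)) + V(-8)) = √((-5 - 5/(-5))*(-5 + (-5 - 5/(-5))) + 2*(-8)) = √((-5 - 5*(-⅕))*(-5 + (-5 - 5*(-⅕))) - 16) = √((-5 + 1)*(-5 + (-5 + 1)) - 16) = √(-4*(-5 - 4) - 16) = √(-4*(-9) - 16) = √(36 - 16) = √20 = 2*√5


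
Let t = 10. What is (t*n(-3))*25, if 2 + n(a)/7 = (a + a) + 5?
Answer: -5250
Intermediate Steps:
n(a) = 21 + 14*a (n(a) = -14 + 7*((a + a) + 5) = -14 + 7*(2*a + 5) = -14 + 7*(5 + 2*a) = -14 + (35 + 14*a) = 21 + 14*a)
(t*n(-3))*25 = (10*(21 + 14*(-3)))*25 = (10*(21 - 42))*25 = (10*(-21))*25 = -210*25 = -5250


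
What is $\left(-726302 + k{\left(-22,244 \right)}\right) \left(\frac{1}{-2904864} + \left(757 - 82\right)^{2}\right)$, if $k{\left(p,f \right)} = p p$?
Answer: $- \frac{480320462471577091}{1452432} \approx -3.307 \cdot 10^{11}$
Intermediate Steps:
$k{\left(p,f \right)} = p^{2}$
$\left(-726302 + k{\left(-22,244 \right)}\right) \left(\frac{1}{-2904864} + \left(757 - 82\right)^{2}\right) = \left(-726302 + \left(-22\right)^{2}\right) \left(\frac{1}{-2904864} + \left(757 - 82\right)^{2}\right) = \left(-726302 + 484\right) \left(- \frac{1}{2904864} + 675^{2}\right) = - 725818 \left(- \frac{1}{2904864} + 455625\right) = \left(-725818\right) \frac{1323528659999}{2904864} = - \frac{480320462471577091}{1452432}$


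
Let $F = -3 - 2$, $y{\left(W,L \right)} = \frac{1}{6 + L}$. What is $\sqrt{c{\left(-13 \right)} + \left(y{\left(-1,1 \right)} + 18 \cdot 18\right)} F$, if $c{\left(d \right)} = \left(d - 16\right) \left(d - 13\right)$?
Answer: $- \frac{5 \sqrt{52829}}{7} \approx -164.18$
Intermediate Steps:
$c{\left(d \right)} = \left(-16 + d\right) \left(-13 + d\right)$
$F = -5$
$\sqrt{c{\left(-13 \right)} + \left(y{\left(-1,1 \right)} + 18 \cdot 18\right)} F = \sqrt{\left(208 + \left(-13\right)^{2} - -377\right) + \left(\frac{1}{6 + 1} + 18 \cdot 18\right)} \left(-5\right) = \sqrt{\left(208 + 169 + 377\right) + \left(\frac{1}{7} + 324\right)} \left(-5\right) = \sqrt{754 + \left(\frac{1}{7} + 324\right)} \left(-5\right) = \sqrt{754 + \frac{2269}{7}} \left(-5\right) = \sqrt{\frac{7547}{7}} \left(-5\right) = \frac{\sqrt{52829}}{7} \left(-5\right) = - \frac{5 \sqrt{52829}}{7}$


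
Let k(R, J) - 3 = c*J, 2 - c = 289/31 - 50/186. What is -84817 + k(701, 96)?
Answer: -2650226/31 ≈ -85491.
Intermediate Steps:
c = -656/93 (c = 2 - (289/31 - 50/186) = 2 - (289*(1/31) - 50*1/186) = 2 - (289/31 - 25/93) = 2 - 1*842/93 = 2 - 842/93 = -656/93 ≈ -7.0538)
k(R, J) = 3 - 656*J/93
-84817 + k(701, 96) = -84817 + (3 - 656/93*96) = -84817 + (3 - 20992/31) = -84817 - 20899/31 = -2650226/31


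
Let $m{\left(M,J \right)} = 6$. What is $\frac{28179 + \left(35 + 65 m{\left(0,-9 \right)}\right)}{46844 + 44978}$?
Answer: $\frac{14302}{45911} \approx 0.31152$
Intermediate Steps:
$\frac{28179 + \left(35 + 65 m{\left(0,-9 \right)}\right)}{46844 + 44978} = \frac{28179 + \left(35 + 65 \cdot 6\right)}{46844 + 44978} = \frac{28179 + \left(35 + 390\right)}{91822} = \left(28179 + 425\right) \frac{1}{91822} = 28604 \cdot \frac{1}{91822} = \frac{14302}{45911}$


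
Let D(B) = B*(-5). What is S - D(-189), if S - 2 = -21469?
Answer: -22412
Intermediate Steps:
S = -21467 (S = 2 - 21469 = -21467)
D(B) = -5*B
S - D(-189) = -21467 - (-5)*(-189) = -21467 - 1*945 = -21467 - 945 = -22412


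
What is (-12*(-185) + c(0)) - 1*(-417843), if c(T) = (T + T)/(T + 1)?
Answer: 420063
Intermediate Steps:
c(T) = 2*T/(1 + T) (c(T) = (2*T)/(1 + T) = 2*T/(1 + T))
(-12*(-185) + c(0)) - 1*(-417843) = (-12*(-185) + 2*0/(1 + 0)) - 1*(-417843) = (2220 + 2*0/1) + 417843 = (2220 + 2*0*1) + 417843 = (2220 + 0) + 417843 = 2220 + 417843 = 420063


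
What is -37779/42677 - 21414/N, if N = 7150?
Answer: -592002564/152570275 ≈ -3.8802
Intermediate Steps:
-37779/42677 - 21414/N = -37779/42677 - 21414/7150 = -37779*1/42677 - 21414*1/7150 = -37779/42677 - 10707/3575 = -592002564/152570275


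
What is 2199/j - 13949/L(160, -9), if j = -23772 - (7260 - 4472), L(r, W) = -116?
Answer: 3191641/26560 ≈ 120.17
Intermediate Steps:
j = -26560 (j = -23772 - 1*2788 = -23772 - 2788 = -26560)
2199/j - 13949/L(160, -9) = 2199/(-26560) - 13949/(-116) = 2199*(-1/26560) - 13949*(-1/116) = -2199/26560 + 481/4 = 3191641/26560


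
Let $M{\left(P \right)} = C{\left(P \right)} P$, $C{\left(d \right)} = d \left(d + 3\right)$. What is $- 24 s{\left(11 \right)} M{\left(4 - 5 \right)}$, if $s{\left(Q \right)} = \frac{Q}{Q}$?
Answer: $-48$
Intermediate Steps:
$C{\left(d \right)} = d \left(3 + d\right)$
$M{\left(P \right)} = P^{2} \left(3 + P\right)$ ($M{\left(P \right)} = P \left(3 + P\right) P = P^{2} \left(3 + P\right)$)
$s{\left(Q \right)} = 1$
$- 24 s{\left(11 \right)} M{\left(4 - 5 \right)} = \left(-24\right) 1 \left(4 - 5\right)^{2} \left(3 + \left(4 - 5\right)\right) = - 24 \left(4 - 5\right)^{2} \left(3 + \left(4 - 5\right)\right) = - 24 \left(-1\right)^{2} \left(3 - 1\right) = - 24 \cdot 1 \cdot 2 = \left(-24\right) 2 = -48$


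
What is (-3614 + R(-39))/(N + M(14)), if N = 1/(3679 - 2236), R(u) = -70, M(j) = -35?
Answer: 1329003/12626 ≈ 105.26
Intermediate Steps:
N = 1/1443 ≈ 0.00069300
(-3614 + R(-39))/(N + M(14)) = (-3614 - 70)/(1/1443 - 35) = -3684/(-50504/1443) = -3684*(-1443/50504) = 1329003/12626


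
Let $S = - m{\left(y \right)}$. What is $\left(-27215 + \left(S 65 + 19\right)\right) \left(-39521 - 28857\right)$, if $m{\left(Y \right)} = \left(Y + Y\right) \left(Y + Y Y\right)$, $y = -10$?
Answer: $-6140617912$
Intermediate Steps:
$m{\left(Y \right)} = 2 Y \left(Y + Y^{2}\right)$
$S = 1800$ ($S = - 2 \left(-10\right)^{2} \left(1 - 10\right) = - 2 \cdot 100 \left(-9\right) = \left(-1\right) \left(-1800\right) = 1800$)
$\left(-27215 + \left(S 65 + 19\right)\right) \left(-39521 - 28857\right) = \left(-27215 + \left(1800 \cdot 65 + 19\right)\right) \left(-39521 - 28857\right) = \left(-27215 + \left(117000 + 19\right)\right) \left(-68378\right) = \left(-27215 + 117019\right) \left(-68378\right) = 89804 \left(-68378\right) = -6140617912$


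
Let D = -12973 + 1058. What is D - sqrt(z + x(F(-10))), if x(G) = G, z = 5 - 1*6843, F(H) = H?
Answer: -11915 - 8*I*sqrt(107) ≈ -11915.0 - 82.753*I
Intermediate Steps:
z = -6838 (z = 5 - 6843 = -6838)
D = -11915
D - sqrt(z + x(F(-10))) = -11915 - sqrt(-6838 - 10) = -11915 - sqrt(-6848) = -11915 - 8*I*sqrt(107)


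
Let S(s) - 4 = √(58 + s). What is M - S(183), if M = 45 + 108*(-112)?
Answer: -12055 - √241 ≈ -12071.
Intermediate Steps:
M = -12051 (M = 45 - 12096 = -12051)
S(s) = 4 + √(58 + s)
M - S(183) = -12051 - (4 + √(58 + 183)) = -12051 - (4 + √241) = -12051 + (-4 - √241) = -12055 - √241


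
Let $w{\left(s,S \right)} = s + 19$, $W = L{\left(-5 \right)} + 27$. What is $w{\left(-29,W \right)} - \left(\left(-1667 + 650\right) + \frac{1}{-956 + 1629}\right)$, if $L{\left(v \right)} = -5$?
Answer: $\frac{677710}{673} \approx 1007.0$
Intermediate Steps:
$W = 22$ ($W = -5 + 27 = 22$)
$w{\left(s,S \right)} = 19 + s$
$w{\left(-29,W \right)} - \left(\left(-1667 + 650\right) + \frac{1}{-956 + 1629}\right) = \left(19 - 29\right) - \left(\left(-1667 + 650\right) + \frac{1}{-956 + 1629}\right) = -10 - \left(-1017 + \frac{1}{673}\right) = -10 - - \frac{684440}{673} = -10 + \frac{684440}{673} = \frac{677710}{673}$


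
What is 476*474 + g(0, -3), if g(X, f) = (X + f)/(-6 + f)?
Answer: 676873/3 ≈ 2.2562e+5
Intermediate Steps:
g(X, f) = (X + f)/(-6 + f)
476*474 + g(0, -3) = 476*474 + (0 - 3)/(-6 - 3) = 225624 - 3/(-9) = 225624 - 1/9*(-3) = 225624 + 1/3 = 676873/3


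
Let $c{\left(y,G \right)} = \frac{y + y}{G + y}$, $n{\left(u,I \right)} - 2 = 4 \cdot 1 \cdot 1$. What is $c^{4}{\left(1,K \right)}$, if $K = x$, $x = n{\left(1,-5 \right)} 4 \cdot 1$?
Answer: $\frac{16}{390625} \approx 4.096 \cdot 10^{-5}$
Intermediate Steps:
$n{\left(u,I \right)} = 6$ ($n{\left(u,I \right)} = 2 + 4 \cdot 1 \cdot 1 = 2 + 4 \cdot 1 = 2 + 4 = 6$)
$x = 24$ ($x = 6 \cdot 4 \cdot 1 = 24 \cdot 1 = 24$)
$K = 24$
$c{\left(y,G \right)} = \frac{2 y}{G + y}$
$c^{4}{\left(1,K \right)} = \left(2 \cdot 1 \frac{1}{24 + 1}\right)^{4} = \left(2 \cdot 1 \cdot \frac{1}{25}\right)^{4} = \left(\frac{2}{25}\right)^{4} = \frac{16}{390625}$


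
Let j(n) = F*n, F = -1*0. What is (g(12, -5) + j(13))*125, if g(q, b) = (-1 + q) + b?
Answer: 750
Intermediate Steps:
F = 0
g(q, b) = -1 + b + q
j(n) = 0 (j(n) = 0*n = 0)
(g(12, -5) + j(13))*125 = ((-1 - 5 + 12) + 0)*125 = (6 + 0)*125 = 6*125 = 750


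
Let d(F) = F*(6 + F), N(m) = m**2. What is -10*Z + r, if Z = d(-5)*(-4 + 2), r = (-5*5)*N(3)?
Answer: -325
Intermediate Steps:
r = -225 (r = -5*5*3**2 = -25*9 = -225)
Z = 10 (Z = (-5*(6 - 5))*(-4 + 2) = -5*1*(-2) = -5*(-2) = 10)
-10*Z + r = -10*10 - 225 = -100 - 225 = -325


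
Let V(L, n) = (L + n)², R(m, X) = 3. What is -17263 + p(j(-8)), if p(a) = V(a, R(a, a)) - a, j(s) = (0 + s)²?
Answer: -12838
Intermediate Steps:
j(s) = s²
p(a) = (3 + a)² - a (p(a) = (a + 3)² - a = (3 + a)² - a)
-17263 + p(j(-8)) = -17263 + ((3 + (-8)²)² - 1*(-8)²) = -17263 + ((3 + 64)² - 1*64) = -17263 + (67² - 64) = -17263 + (4489 - 64) = -17263 + 4425 = -12838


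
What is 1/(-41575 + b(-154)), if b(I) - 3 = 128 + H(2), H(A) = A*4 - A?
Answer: -1/41438 ≈ -2.4132e-5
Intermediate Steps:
H(A) = 3*A (H(A) = 4*A - A = 3*A)
b(I) = 137 (b(I) = 3 + (128 + 3*2) = 3 + (128 + 6) = 3 + 134 = 137)
1/(-41575 + b(-154)) = 1/(-41575 + 137) = 1/(-41438) = -1/41438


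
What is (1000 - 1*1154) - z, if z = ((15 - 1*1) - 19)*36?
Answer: 26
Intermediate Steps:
z = -180 (z = ((15 - 1) - 19)*36 = (14 - 19)*36 = -5*36 = -180)
(1000 - 1*1154) - z = (1000 - 1*1154) - 1*(-180) = (1000 - 1154) + 180 = -154 + 180 = 26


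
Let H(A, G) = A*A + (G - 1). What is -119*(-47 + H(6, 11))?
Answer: 119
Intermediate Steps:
H(A, G) = -1 + G + A**2 (H(A, G) = A**2 + (-1 + G) = -1 + G + A**2)
-119*(-47 + H(6, 11)) = -119*(-47 + (-1 + 11 + 6**2)) = -119*(-47 + (-1 + 11 + 36)) = -119*(-47 + 46) = -119*(-1) = 119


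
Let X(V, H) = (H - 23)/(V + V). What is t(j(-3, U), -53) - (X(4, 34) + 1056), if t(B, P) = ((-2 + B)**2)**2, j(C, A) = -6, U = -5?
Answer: 24309/8 ≈ 3038.6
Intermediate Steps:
t(B, P) = (-2 + B)**4
X(V, H) = (-23 + H)/(2*V) (X(V, H) = (-23 + H)/((2*V)) = (-23 + H)*(1/(2*V)) = (-23 + H)/(2*V))
t(j(-3, U), -53) - (X(4, 34) + 1056) = (-2 - 6)**4 - ((1/2)*(-23 + 34)/4 + 1056) = (-8)**4 - ((1/2)*(1/4)*11 + 1056) = 4096 - (11/8 + 1056) = 4096 - 1*8459/8 = 4096 - 8459/8 = 24309/8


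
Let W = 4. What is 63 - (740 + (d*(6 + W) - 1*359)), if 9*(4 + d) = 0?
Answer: -278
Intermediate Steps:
d = -4 (d = -4 + (⅑)*0 = -4 + 0 = -4)
63 - (740 + (d*(6 + W) - 1*359)) = 63 - (740 + (-4*(6 + 4) - 1*359)) = 63 - (740 + (-4*10 - 359)) = 63 - (740 + (-40 - 359)) = 63 - (740 - 399) = 63 - 1*341 = 63 - 341 = -278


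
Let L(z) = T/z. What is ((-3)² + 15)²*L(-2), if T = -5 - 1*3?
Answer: 2304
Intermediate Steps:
T = -8 (T = -5 - 3 = -8)
L(z) = -8/z
((-3)² + 15)²*L(-2) = ((-3)² + 15)²*(-8/(-2)) = (9 + 15)²*(-8*(-½)) = 24²*4 = 576*4 = 2304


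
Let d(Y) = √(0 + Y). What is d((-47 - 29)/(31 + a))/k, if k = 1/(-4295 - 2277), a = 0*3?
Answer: -424*I*√589 ≈ -10290.0*I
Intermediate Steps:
a = 0
d(Y) = √Y
k = -1/6572 (k = 1/(-6572) = -1/6572 ≈ -0.00015216)
d((-47 - 29)/(31 + a))/k = √((-47 - 29)/(31 + 0))/(-1/6572) = √(-76/31)*(-6572) = (2*I*√589/31)*(-6572) = -424*I*√589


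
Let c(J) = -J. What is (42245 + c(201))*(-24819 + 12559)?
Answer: -515459440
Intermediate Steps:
(42245 + c(201))*(-24819 + 12559) = (42245 - 1*201)*(-24819 + 12559) = (42245 - 201)*(-12260) = 42044*(-12260) = -515459440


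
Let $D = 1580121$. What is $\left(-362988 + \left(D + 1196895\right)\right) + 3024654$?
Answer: $5438682$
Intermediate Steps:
$\left(-362988 + \left(D + 1196895\right)\right) + 3024654 = \left(-362988 + \left(1580121 + 1196895\right)\right) + 3024654 = \left(-362988 + 2777016\right) + 3024654 = 2414028 + 3024654 = 5438682$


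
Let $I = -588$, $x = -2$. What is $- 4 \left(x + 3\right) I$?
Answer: $2352$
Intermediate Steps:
$- 4 \left(x + 3\right) I = - 4 \left(-2 + 3\right) \left(-588\right) = \left(-4\right) 1 \left(-588\right) = \left(-4\right) \left(-588\right) = 2352$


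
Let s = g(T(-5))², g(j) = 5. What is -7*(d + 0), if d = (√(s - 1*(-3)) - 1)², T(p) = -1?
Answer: -203 + 28*√7 ≈ -128.92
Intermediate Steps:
s = 25 (s = 5² = 25)
d = (-1 + 2*√7)² (d = (√(25 - 1*(-3)) - 1)² = (√(25 + 3) - 1)² = (√28 - 1)² = (2*√7 - 1)² = (-1 + 2*√7)² ≈ 18.417)
-7*(d + 0) = -7*((29 - 4*√7) + 0) = -7*(29 - 4*√7) = -203 + 28*√7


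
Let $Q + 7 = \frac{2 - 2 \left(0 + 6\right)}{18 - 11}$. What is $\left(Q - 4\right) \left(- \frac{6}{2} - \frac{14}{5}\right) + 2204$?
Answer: $\frac{79663}{35} \approx 2276.1$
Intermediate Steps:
$Q = - \frac{59}{7}$ ($Q = -7 + \frac{2 - 2 \left(0 + 6\right)}{18 - 11} = -7 + \frac{2 - 12}{7} = -7 + \left(2 - 12\right) \frac{1}{7} = -7 - \frac{10}{7} = - \frac{59}{7} \approx -8.4286$)
$\left(Q - 4\right) \left(- \frac{6}{2} - \frac{14}{5}\right) + 2204 = \left(- \frac{59}{7} - 4\right) \left(- \frac{6}{2} - \frac{14}{5}\right) + 2204 = - \frac{87 \left(\left(-6\right) \frac{1}{2} - \frac{14}{5}\right)}{7} + 2204 = - \frac{87 \left(-3 - \frac{14}{5}\right)}{7} + 2204 = \left(- \frac{87}{7}\right) \left(- \frac{29}{5}\right) + 2204 = \frac{2523}{35} + 2204 = \frac{79663}{35}$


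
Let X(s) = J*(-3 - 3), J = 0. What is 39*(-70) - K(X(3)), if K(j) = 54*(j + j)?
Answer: -2730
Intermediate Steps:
X(s) = 0 (X(s) = 0*(-3 - 3) = 0*(-6) = 0)
K(j) = 108*j (K(j) = 54*(2*j) = 108*j)
39*(-70) - K(X(3)) = 39*(-70) - 108*0 = -2730 - 1*0 = -2730 + 0 = -2730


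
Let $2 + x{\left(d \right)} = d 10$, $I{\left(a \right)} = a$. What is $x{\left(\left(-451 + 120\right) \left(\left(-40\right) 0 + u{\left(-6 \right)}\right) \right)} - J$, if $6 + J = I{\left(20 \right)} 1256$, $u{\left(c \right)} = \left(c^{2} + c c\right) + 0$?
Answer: $-263436$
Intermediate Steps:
$u{\left(c \right)} = 2 c^{2}$ ($u{\left(c \right)} = \left(c^{2} + c^{2}\right) + 0 = 2 c^{2} + 0 = 2 c^{2}$)
$x{\left(d \right)} = -2 + 10 d$ ($x{\left(d \right)} = -2 + d 10 = -2 + 10 d$)
$J = 25114$ ($J = -6 + 20 \cdot 1256 = -6 + 25120 = 25114$)
$x{\left(\left(-451 + 120\right) \left(\left(-40\right) 0 + u{\left(-6 \right)}\right) \right)} - J = \left(-2 + 10 \left(-451 + 120\right) \left(\left(-40\right) 0 + 2 \left(-6\right)^{2}\right)\right) - 25114 = \left(-2 + 10 \left(- 331 \left(0 + 2 \cdot 36\right)\right)\right) - 25114 = \left(-2 + 10 \left(- 331 \left(0 + 72\right)\right)\right) - 25114 = \left(-2 + 10 \left(\left(-331\right) 72\right)\right) - 25114 = \left(-2 + 10 \left(-23832\right)\right) - 25114 = \left(-2 - 238320\right) - 25114 = -238322 - 25114 = -263436$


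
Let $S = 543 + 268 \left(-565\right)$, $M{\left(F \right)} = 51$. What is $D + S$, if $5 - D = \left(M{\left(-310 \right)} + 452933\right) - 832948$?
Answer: $229092$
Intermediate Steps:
$S = -150877$ ($S = 543 - 151420 = -150877$)
$D = 379969$ ($D = 5 - \left(\left(51 + 452933\right) - 832948\right) = 5 - \left(452984 - 832948\right) = 5 - -379964 = 5 + 379964 = 379969$)
$D + S = 379969 - 150877 = 229092$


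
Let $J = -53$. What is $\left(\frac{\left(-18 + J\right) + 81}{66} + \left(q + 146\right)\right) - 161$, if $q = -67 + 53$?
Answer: $- \frac{952}{33} \approx -28.848$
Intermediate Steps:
$q = -14$
$\left(\frac{\left(-18 + J\right) + 81}{66} + \left(q + 146\right)\right) - 161 = \left(\frac{\left(-18 - 53\right) + 81}{66} + \left(-14 + 146\right)\right) - 161 = \left(\left(-71 + 81\right) \frac{1}{66} + 132\right) - 161 = \left(10 \cdot \frac{1}{66} + 132\right) - 161 = \left(\frac{5}{33} + 132\right) - 161 = \frac{4361}{33} - 161 = - \frac{952}{33}$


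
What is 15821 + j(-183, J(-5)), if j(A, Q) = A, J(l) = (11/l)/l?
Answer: 15638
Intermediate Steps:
J(l) = 11/l²
15821 + j(-183, J(-5)) = 15821 - 183 = 15638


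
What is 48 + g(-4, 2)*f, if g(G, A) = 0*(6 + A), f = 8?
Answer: 48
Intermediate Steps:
g(G, A) = 0
48 + g(-4, 2)*f = 48 + 0*8 = 48 + 0 = 48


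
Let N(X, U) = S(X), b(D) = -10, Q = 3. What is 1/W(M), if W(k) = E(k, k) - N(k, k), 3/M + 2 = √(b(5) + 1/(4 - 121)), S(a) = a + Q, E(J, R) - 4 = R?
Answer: 1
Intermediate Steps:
E(J, R) = 4 + R
S(a) = 3 + a (S(a) = a + 3 = 3 + a)
N(X, U) = 3 + X
M = 3/(-2 + I*√15223/39) (M = 3/(-2 + √(-10 + 1/(4 - 121))) = 3/(-2 + √(-10 + 1/(-117))) = 3/(-2 + √(-10 - 1/117)) = 3/(-2 + √(-1171/117)) = 3/(-2 + I*√15223/39) ≈ -0.42831 - 0.67751*I)
W(k) = 1 (W(k) = (4 + k) - (3 + k) = (4 + k) + (-3 - k) = 1)
1/W(M) = 1/1 = 1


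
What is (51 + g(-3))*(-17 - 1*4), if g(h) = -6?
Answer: -945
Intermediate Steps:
(51 + g(-3))*(-17 - 1*4) = (51 - 6)*(-17 - 1*4) = 45*(-17 - 4) = 45*(-21) = -945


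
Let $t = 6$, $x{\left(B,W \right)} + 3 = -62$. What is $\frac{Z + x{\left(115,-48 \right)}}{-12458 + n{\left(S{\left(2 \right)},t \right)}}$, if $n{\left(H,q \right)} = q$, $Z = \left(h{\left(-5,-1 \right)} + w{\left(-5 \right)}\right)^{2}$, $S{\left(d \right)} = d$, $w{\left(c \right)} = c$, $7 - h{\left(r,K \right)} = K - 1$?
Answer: $\frac{49}{12452} \approx 0.0039351$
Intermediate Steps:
$h{\left(r,K \right)} = 8 - K$ ($h{\left(r,K \right)} = 7 - \left(K - 1\right) = 7 - \left(-1 + K\right) = 8 - K$)
$x{\left(B,W \right)} = -65$ ($x{\left(B,W \right)} = -3 - 62 = -65$)
$Z = 16$ ($Z = \left(\left(8 - -1\right) - 5\right)^{2} = \left(\left(8 + 1\right) - 5\right)^{2} = \left(9 - 5\right)^{2} = 4^{2} = 16$)
$\frac{Z + x{\left(115,-48 \right)}}{-12458 + n{\left(S{\left(2 \right)},t \right)}} = \frac{16 - 65}{-12458 + 6} = - \frac{49}{-12452} = \left(-49\right) \left(- \frac{1}{12452}\right) = \frac{49}{12452}$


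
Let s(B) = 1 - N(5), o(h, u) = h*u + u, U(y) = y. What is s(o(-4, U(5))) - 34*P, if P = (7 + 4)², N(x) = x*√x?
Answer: -4113 - 5*√5 ≈ -4124.2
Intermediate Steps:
N(x) = x^(3/2)
o(h, u) = u + h*u
P = 121 (P = 11² = 121)
s(B) = 1 - 5*√5 (s(B) = 1 - 5^(3/2) = 1 - 5*√5)
s(o(-4, U(5))) - 34*P = (1 - 5*√5) - 34*121 = (1 - 5*√5) - 4114 = -4113 - 5*√5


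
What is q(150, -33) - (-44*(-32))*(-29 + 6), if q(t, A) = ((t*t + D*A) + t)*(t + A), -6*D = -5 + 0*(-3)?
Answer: 5358433/2 ≈ 2.6792e+6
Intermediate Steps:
D = 5/6 (D = -(-5 + 0*(-3))/6 = -(-5 + 0)/6 = -1/6*(-5) = 5/6 ≈ 0.83333)
q(t, A) = (A + t)*(t + t**2 + 5*A/6) (q(t, A) = ((t*t + 5*A/6) + t)*(t + A) = ((t**2 + 5*A/6) + t)*(A + t) = (t + t**2 + 5*A/6)*(A + t) = (A + t)*(t + t**2 + 5*A/6))
q(150, -33) - (-44*(-32))*(-29 + 6) = (150**2 + 150**3 + (5/6)*(-33)**2 - 33*150**2 + (11/6)*(-33)*150) - (-44*(-32))*(-29 + 6) = (22500 + 3375000 + (5/6)*1089 - 33*22500 - 9075) - 1408*(-23) = (22500 + 3375000 + 1815/2 - 742500 - 9075) - 1*(-32384) = 5293665/2 + 32384 = 5358433/2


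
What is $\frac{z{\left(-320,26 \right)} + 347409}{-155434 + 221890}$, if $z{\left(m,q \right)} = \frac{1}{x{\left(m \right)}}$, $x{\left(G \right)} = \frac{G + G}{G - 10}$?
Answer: $\frac{7411403}{1417728} \approx 5.2277$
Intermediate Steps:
$x{\left(G \right)} = \frac{2 G}{-10 + G}$
$z{\left(m,q \right)} = \frac{-10 + m}{2 m}$ ($z{\left(m,q \right)} = \frac{1}{2 m \frac{1}{-10 + m}} = \frac{-10 + m}{2 m}$)
$\frac{z{\left(-320,26 \right)} + 347409}{-155434 + 221890} = \frac{\frac{-10 - 320}{2 \left(-320\right)} + 347409}{-155434 + 221890} = \frac{\frac{1}{2} \left(- \frac{1}{320}\right) \left(-330\right) + 347409}{66456} = \left(\frac{33}{64} + 347409\right) \frac{1}{66456} = \frac{22234209}{64} \cdot \frac{1}{66456} = \frac{7411403}{1417728}$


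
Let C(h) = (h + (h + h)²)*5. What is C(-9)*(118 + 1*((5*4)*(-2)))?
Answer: 122850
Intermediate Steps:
C(h) = 5*h + 20*h² (C(h) = (h + (2*h)²)*5 = (h + 4*h²)*5 = 5*h + 20*h²)
C(-9)*(118 + 1*((5*4)*(-2))) = (5*(-9)*(1 + 4*(-9)))*(118 + 1*((5*4)*(-2))) = (5*(-9)*(1 - 36))*(118 + 1*(20*(-2))) = (5*(-9)*(-35))*(118 + 1*(-40)) = 1575*(118 - 40) = 1575*78 = 122850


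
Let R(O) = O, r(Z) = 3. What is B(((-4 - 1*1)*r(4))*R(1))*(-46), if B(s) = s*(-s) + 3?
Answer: 10212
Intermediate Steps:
B(s) = 3 - s² (B(s) = -s² + 3 = 3 - s²)
B(((-4 - 1*1)*r(4))*R(1))*(-46) = (3 - (((-4 - 1*1)*3)*1)²)*(-46) = (3 - (((-4 - 1)*3)*1)²)*(-46) = (3 - (-5*3*1)²)*(-46) = (3 - (-15*1)²)*(-46) = (3 - 1*(-15)²)*(-46) = (3 - 1*225)*(-46) = (3 - 225)*(-46) = -222*(-46) = 10212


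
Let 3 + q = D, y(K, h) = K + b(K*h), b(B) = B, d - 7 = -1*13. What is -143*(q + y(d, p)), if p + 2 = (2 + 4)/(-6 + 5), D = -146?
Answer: 15301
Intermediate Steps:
p = -8 (p = -2 + (2 + 4)/(-6 + 5) = -2 + 6/(-1) = -2 + 6*(-1) = -2 - 6 = -8)
d = -6 (d = 7 - 1*13 = 7 - 13 = -6)
y(K, h) = K + K*h
q = -149 (q = -3 - 146 = -149)
-143*(q + y(d, p)) = -143*(-149 - 6*(1 - 8)) = -143*(-149 - 6*(-7)) = -143*(-149 + 42) = -143*(-107) = 15301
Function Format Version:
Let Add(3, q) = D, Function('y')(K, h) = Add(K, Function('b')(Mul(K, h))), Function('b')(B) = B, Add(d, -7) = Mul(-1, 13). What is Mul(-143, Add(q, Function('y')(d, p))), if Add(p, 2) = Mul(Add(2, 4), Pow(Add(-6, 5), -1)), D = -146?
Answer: 15301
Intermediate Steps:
p = -8 (p = Add(-2, Mul(Add(2, 4), Pow(Add(-6, 5), -1))) = Add(-2, Mul(6, Pow(-1, -1))) = Add(-2, Mul(6, -1)) = Add(-2, -6) = -8)
d = -6 (d = Add(7, Mul(-1, 13)) = Add(7, -13) = -6)
Function('y')(K, h) = Add(K, Mul(K, h))
q = -149 (q = Add(-3, -146) = -149)
Mul(-143, Add(q, Function('y')(d, p))) = Mul(-143, Add(-149, Mul(-6, Add(1, -8)))) = Mul(-143, Add(-149, Mul(-6, -7))) = Mul(-143, Add(-149, 42)) = Mul(-143, -107) = 15301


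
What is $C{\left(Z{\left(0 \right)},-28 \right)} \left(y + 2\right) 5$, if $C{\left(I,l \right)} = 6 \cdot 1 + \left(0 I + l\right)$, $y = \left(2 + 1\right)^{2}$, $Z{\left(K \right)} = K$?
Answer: $-1210$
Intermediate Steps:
$y = 9$ ($y = 3^{2} = 9$)
$C{\left(I,l \right)} = 6 + l$ ($C{\left(I,l \right)} = 6 + \left(0 + l\right) = 6 + l$)
$C{\left(Z{\left(0 \right)},-28 \right)} \left(y + 2\right) 5 = \left(6 - 28\right) \left(9 + 2\right) 5 = - 22 \cdot 11 \cdot 5 = \left(-22\right) 55 = -1210$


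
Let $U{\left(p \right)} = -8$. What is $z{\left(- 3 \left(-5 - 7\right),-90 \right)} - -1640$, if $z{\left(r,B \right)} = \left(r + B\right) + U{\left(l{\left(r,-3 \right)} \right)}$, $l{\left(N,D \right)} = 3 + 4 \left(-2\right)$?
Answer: $1578$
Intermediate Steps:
$l{\left(N,D \right)} = -5$ ($l{\left(N,D \right)} = 3 - 8 = -5$)
$z{\left(r,B \right)} = -8 + B + r$ ($z{\left(r,B \right)} = \left(r + B\right) - 8 = \left(B + r\right) - 8 = -8 + B + r$)
$z{\left(- 3 \left(-5 - 7\right),-90 \right)} - -1640 = \left(-8 - 90 - 3 \left(-5 - 7\right)\right) - -1640 = \left(-8 - 90 - -36\right) + 1640 = \left(-8 - 90 + 36\right) + 1640 = -62 + 1640 = 1578$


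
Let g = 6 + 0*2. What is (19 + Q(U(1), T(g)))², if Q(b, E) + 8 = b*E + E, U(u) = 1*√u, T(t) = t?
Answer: 529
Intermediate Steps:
g = 6 (g = 6 + 0 = 6)
U(u) = √u
Q(b, E) = -8 + E + E*b (Q(b, E) = -8 + (b*E + E) = -8 + (E*b + E) = -8 + (E + E*b) = -8 + E + E*b)
(19 + Q(U(1), T(g)))² = (19 + (-8 + 6 + 6*√1))² = (19 + (-8 + 6 + 6*1))² = (19 + (-8 + 6 + 6))² = (19 + 4)² = 23² = 529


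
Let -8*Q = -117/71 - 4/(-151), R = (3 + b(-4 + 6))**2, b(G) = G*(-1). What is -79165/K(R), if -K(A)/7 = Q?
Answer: 6789823720/121681 ≈ 55800.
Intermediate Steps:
b(G) = -G
R = 1 (R = (3 - (-4 + 6))**2 = (3 - 1*2)**2 = (3 - 2)**2 = 1**2 = 1)
Q = 17383/85768 (Q = -(-117/71 - 4/(-151))/8 = -(-117*1/71 - 4*(-1/151))/8 = -(-117/71 + 4/151)/8 = -1/8*(-17383/10721) = 17383/85768 ≈ 0.20267)
K(A) = -121681/85768 (K(A) = -7*17383/85768 = -121681/85768)
-79165/K(R) = -79165/(-121681/85768) = -79165*(-85768/121681) = 6789823720/121681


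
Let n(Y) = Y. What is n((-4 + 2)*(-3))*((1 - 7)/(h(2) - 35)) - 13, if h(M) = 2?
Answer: -131/11 ≈ -11.909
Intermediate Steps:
n((-4 + 2)*(-3))*((1 - 7)/(h(2) - 35)) - 13 = ((-4 + 2)*(-3))*((1 - 7)/(2 - 35)) - 13 = (-2*(-3))*(-6/(-33)) - 13 = 6*(-6*(-1/33)) - 13 = 6*(2/11) - 13 = 12/11 - 13 = -131/11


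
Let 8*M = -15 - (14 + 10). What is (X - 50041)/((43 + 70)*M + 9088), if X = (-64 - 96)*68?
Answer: -487368/68297 ≈ -7.1360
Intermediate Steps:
M = -39/8 (M = (-15 - (14 + 10))/8 = (-15 - 1*24)/8 = (-15 - 24)/8 = (⅛)*(-39) = -39/8 ≈ -4.8750)
X = -10880 (X = -160*68 = -10880)
(X - 50041)/((43 + 70)*M + 9088) = (-10880 - 50041)/((43 + 70)*(-39/8) + 9088) = -60921/(113*(-39/8) + 9088) = -60921/(-4407/8 + 9088) = -60921/68297/8 = -60921*8/68297 = -487368/68297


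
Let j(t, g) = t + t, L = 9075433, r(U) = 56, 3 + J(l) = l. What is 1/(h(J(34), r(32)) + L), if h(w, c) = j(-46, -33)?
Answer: 1/9075341 ≈ 1.1019e-7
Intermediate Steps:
J(l) = -3 + l
j(t, g) = 2*t
h(w, c) = -92 (h(w, c) = 2*(-46) = -92)
1/(h(J(34), r(32)) + L) = 1/(-92 + 9075433) = 1/9075341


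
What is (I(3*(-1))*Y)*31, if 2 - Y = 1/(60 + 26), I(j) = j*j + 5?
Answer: 37107/43 ≈ 862.95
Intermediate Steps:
I(j) = 5 + j² (I(j) = j² + 5 = 5 + j²)
Y = 171/86 (Y = 2 - 1/(60 + 26) = 2 - 1/86 = 171/86 ≈ 1.9884)
(I(3*(-1))*Y)*31 = ((5 + (3*(-1))²)*(171/86))*31 = ((5 + (-3)²)*(171/86))*31 = ((5 + 9)*(171/86))*31 = (14*(171/86))*31 = (1197/43)*31 = 37107/43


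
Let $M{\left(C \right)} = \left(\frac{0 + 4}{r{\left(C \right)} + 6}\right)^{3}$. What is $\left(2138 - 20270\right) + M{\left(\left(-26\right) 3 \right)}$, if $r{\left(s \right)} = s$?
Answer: $- \frac{105745825}{5832} \approx -18132.0$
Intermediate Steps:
$M{\left(C \right)} = \frac{64}{\left(6 + C\right)^{3}}$ ($M{\left(C \right)} = \left(\frac{0 + 4}{C + 6}\right)^{3} = \left(\frac{4}{6 + C}\right)^{3} = \frac{64}{\left(6 + C\right)^{3}}$)
$\left(2138 - 20270\right) + M{\left(\left(-26\right) 3 \right)} = \left(2138 - 20270\right) + \frac{64}{\left(6 - 78\right)^{3}} = -18132 + \frac{64}{-373248} = -18132 + 64 \left(- \frac{1}{373248}\right) = -18132 - \frac{1}{5832} = - \frac{105745825}{5832}$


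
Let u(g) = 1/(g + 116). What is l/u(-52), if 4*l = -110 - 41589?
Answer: -667184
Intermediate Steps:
l = -41699/4 (l = (-110 - 41589)/4 = (¼)*(-41699) = -41699/4 ≈ -10425.)
u(g) = 1/(116 + g)
l/u(-52) = -41699/(4*(1/(116 - 52))) = -41699/(4*(1/64)) = -41699/(4*1/64) = -41699/4*64 = -667184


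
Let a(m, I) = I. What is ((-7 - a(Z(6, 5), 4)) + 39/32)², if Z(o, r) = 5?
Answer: 97969/1024 ≈ 95.673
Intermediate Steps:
((-7 - a(Z(6, 5), 4)) + 39/32)² = ((-7 - 1*4) + 39/32)² = ((-7 - 4) + 39*(1/32))² = (-11 + 39/32)² = (-313/32)² = 97969/1024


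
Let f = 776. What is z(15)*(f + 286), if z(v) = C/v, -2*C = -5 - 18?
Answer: 4071/5 ≈ 814.20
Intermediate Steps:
C = 23/2 (C = -(-5 - 18)/2 = -½*(-23) = 23/2 ≈ 11.500)
z(v) = 23/(2*v)
z(15)*(f + 286) = ((23/2)/15)*(776 + 286) = ((23/2)*(1/15))*1062 = (23/30)*1062 = 4071/5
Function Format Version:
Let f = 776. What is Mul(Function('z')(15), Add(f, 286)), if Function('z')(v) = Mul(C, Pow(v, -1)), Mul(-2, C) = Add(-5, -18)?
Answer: Rational(4071, 5) ≈ 814.20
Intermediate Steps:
C = Rational(23, 2) (C = Mul(Rational(-1, 2), Add(-5, -18)) = Mul(Rational(-1, 2), -23) = Rational(23, 2) ≈ 11.500)
Function('z')(v) = Mul(Rational(23, 2), Pow(v, -1))
Mul(Function('z')(15), Add(f, 286)) = Mul(Mul(Rational(23, 2), Pow(15, -1)), Add(776, 286)) = Mul(Mul(Rational(23, 2), Rational(1, 15)), 1062) = Mul(Rational(23, 30), 1062) = Rational(4071, 5)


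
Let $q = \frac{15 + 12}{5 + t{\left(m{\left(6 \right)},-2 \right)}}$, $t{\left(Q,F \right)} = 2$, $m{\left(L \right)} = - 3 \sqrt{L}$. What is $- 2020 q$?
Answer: $- \frac{54540}{7} \approx -7791.4$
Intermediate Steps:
$q = \frac{27}{7}$ ($q = \frac{15 + 12}{5 + 2} = \frac{27}{7} \approx 3.8571$)
$- 2020 q = \left(-2020\right) \frac{27}{7} = - \frac{54540}{7}$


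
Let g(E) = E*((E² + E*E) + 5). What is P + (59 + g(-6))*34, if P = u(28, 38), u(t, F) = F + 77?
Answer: -13587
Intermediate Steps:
g(E) = E*(5 + 2*E²) (g(E) = E*((E² + E²) + 5) = E*(2*E² + 5) = E*(5 + 2*E²))
u(t, F) = 77 + F
P = 115 (P = 77 + 38 = 115)
P + (59 + g(-6))*34 = 115 + (59 - 6*(5 + 2*(-6)²))*34 = 115 + (59 - 6*(5 + 2*36))*34 = 115 + (59 - 6*(5 + 72))*34 = 115 + (59 - 6*77)*34 = 115 + (59 - 462)*34 = 115 - 403*34 = 115 - 13702 = -13587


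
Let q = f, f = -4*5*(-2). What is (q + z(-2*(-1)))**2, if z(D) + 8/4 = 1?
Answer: 1521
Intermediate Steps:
z(D) = -1 (z(D) = -2 + 1 = -1)
f = 40 (f = -20*(-2) = 40)
q = 40
(q + z(-2*(-1)))**2 = (40 - 1)**2 = 39**2 = 1521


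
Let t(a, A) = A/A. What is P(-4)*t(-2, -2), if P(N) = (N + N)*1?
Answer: -8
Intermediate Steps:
t(a, A) = 1
P(N) = 2*N (P(N) = (2*N)*1 = 2*N)
P(-4)*t(-2, -2) = (2*(-4))*1 = -8*1 = -8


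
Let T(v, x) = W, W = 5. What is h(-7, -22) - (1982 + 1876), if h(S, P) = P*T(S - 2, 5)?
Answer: -3968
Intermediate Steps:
T(v, x) = 5
h(S, P) = 5*P (h(S, P) = P*5 = 5*P)
h(-7, -22) - (1982 + 1876) = 5*(-22) - (1982 + 1876) = -110 - 1*3858 = -110 - 3858 = -3968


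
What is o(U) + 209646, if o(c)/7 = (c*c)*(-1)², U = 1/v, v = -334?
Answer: 23387269183/111556 ≈ 2.0965e+5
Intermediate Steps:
U = -1/334 (U = 1/(-334) = -1/334 ≈ -0.0029940)
o(c) = 7*c² (o(c) = 7*((c*c)*(-1)²) = 7*(c²*1) = 7*c²)
o(U) + 209646 = 7*(-1/334)² + 209646 = 7*(1/111556) + 209646 = 7/111556 + 209646 = 23387269183/111556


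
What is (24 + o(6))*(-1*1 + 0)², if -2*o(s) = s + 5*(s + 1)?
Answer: 7/2 ≈ 3.5000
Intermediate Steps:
o(s) = -5/2 - 3*s (o(s) = -(s + 5*(s + 1))/2 = -(s + 5*(1 + s))/2 = -(s + (5 + 5*s))/2 = -(5 + 6*s)/2 = -5/2 - 3*s)
(24 + o(6))*(-1*1 + 0)² = (24 + (-5/2 - 3*6))*(-1*1 + 0)² = (24 + (-5/2 - 18))*(-1 + 0)² = (24 - 41/2)*(-1)² = (7/2)*1 = 7/2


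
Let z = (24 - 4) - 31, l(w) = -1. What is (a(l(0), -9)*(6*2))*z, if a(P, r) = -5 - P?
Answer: 528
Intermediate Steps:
z = -11 (z = 20 - 31 = -11)
(a(l(0), -9)*(6*2))*z = ((-5 - 1*(-1))*(6*2))*(-11) = ((-5 + 1)*12)*(-11) = -4*12*(-11) = -48*(-11) = 528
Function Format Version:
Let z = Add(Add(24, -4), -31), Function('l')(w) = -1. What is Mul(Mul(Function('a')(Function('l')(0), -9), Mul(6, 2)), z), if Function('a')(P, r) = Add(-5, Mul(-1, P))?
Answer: 528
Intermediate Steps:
z = -11 (z = Add(20, -31) = -11)
Mul(Mul(Function('a')(Function('l')(0), -9), Mul(6, 2)), z) = Mul(Mul(Add(-5, Mul(-1, -1)), Mul(6, 2)), -11) = Mul(Mul(Add(-5, 1), 12), -11) = Mul(Mul(-4, 12), -11) = Mul(-48, -11) = 528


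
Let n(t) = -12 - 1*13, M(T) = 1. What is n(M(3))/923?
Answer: -25/923 ≈ -0.027086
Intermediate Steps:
n(t) = -25 (n(t) = -12 - 13 = -25)
n(M(3))/923 = -25/923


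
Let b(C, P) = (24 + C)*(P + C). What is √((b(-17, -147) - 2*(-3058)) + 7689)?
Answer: √12657 ≈ 112.50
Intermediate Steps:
b(C, P) = (24 + C)*(C + P)
√((b(-17, -147) - 2*(-3058)) + 7689) = √((((-17)² + 24*(-17) + 24*(-147) - 17*(-147)) - 2*(-3058)) + 7689) = √(((289 - 408 - 3528 + 2499) + 6116) + 7689) = √((-1148 + 6116) + 7689) = √(4968 + 7689) = √12657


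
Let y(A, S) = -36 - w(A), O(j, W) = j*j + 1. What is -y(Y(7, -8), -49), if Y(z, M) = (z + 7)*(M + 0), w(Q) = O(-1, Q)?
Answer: 38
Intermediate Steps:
O(j, W) = 1 + j² (O(j, W) = j² + 1 = 1 + j²)
w(Q) = 2 (w(Q) = 1 + (-1)² = 1 + 1 = 2)
Y(z, M) = M*(7 + z) (Y(z, M) = (7 + z)*M = M*(7 + z))
y(A, S) = -38 (y(A, S) = -36 - 1*2 = -36 - 2 = -38)
-y(Y(7, -8), -49) = -1*(-38) = 38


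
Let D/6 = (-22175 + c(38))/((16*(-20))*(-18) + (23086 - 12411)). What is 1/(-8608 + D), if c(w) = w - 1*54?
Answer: -16435/141605626 ≈ -0.00011606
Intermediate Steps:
c(w) = -54 + w (c(w) = w - 54 = -54 + w)
D = -133146/16435 (D = 6*((-22175 + (-54 + 38))/((16*(-20))*(-18) + (23086 - 12411))) = 6*((-22175 - 16)/(-320*(-18) + 10675)) = 6*(-22191/(5760 + 10675)) = 6*(-22191/16435) = -133146/16435 ≈ -8.1014)
1/(-8608 + D) = 1/(-8608 - 133146/16435) = 1/(-141605626/16435) = -16435/141605626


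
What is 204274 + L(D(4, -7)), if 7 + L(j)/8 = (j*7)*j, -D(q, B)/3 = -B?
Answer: 228914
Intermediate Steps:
D(q, B) = 3*B (D(q, B) = -(-3)*B = 3*B)
L(j) = -56 + 56*j² (L(j) = -56 + 8*((j*7)*j) = -56 + 8*((7*j)*j) = -56 + 8*(7*j²) = -56 + 56*j²)
204274 + L(D(4, -7)) = 204274 + (-56 + 56*(3*(-7))²) = 204274 + (-56 + 56*(-21)²) = 204274 + (-56 + 56*441) = 204274 + (-56 + 24696) = 204274 + 24640 = 228914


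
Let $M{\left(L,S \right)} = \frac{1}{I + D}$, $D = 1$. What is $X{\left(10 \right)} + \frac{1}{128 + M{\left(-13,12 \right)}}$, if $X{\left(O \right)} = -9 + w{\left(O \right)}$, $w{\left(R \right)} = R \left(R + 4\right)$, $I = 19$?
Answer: $\frac{335511}{2561} \approx 131.01$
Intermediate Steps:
$w{\left(R \right)} = R \left(4 + R\right)$
$M{\left(L,S \right)} = \frac{1}{20}$ ($M{\left(L,S \right)} = \frac{1}{19 + 1} = \frac{1}{20}$)
$X{\left(O \right)} = -9 + O \left(4 + O\right)$
$X{\left(10 \right)} + \frac{1}{128 + M{\left(-13,12 \right)}} = \left(-9 + 10 \left(4 + 10\right)\right) + \frac{1}{128 + \frac{1}{20}} = \left(-9 + 10 \cdot 14\right) + \frac{1}{\frac{2561}{20}} = \left(-9 + 140\right) + \frac{20}{2561} = 131 + \frac{20}{2561} = \frac{335511}{2561}$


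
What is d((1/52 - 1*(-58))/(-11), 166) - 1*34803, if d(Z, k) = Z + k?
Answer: -19815381/572 ≈ -34642.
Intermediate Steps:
d((1/52 - 1*(-58))/(-11), 166) - 1*34803 = ((1/52 - 1*(-58))/(-11) + 166) - 1*34803 = ((1/52 + 58)*(-1/11) + 166) - 34803 = ((3017/52)*(-1/11) + 166) - 34803 = (-3017/572 + 166) - 34803 = 91935/572 - 34803 = -19815381/572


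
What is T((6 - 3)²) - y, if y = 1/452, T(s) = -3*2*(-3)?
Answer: 8135/452 ≈ 17.998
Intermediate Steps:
T(s) = 18 (T(s) = -6*(-3) = 18)
y = 1/452 ≈ 0.0022124
T((6 - 3)²) - y = 18 - 1*1/452 = 18 - 1/452 = 8135/452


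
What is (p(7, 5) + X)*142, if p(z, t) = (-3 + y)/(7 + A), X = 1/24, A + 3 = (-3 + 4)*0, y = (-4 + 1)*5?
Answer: -7597/12 ≈ -633.08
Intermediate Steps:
y = -15 (y = -3*5 = -15)
A = -3 (A = -3 + (-3 + 4)*0 = -3 + 1*0 = -3 + 0 = -3)
X = 1/24 ≈ 0.041667
p(z, t) = -9/2 (p(z, t) = (-3 - 15)/(7 - 3) = -18/4 = -18*¼ = -9/2)
(p(7, 5) + X)*142 = (-9/2 + 1/24)*142 = -107/24*142 = -7597/12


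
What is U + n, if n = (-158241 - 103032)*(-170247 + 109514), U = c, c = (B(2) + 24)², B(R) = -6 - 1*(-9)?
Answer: 15867893838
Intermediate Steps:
B(R) = 3 (B(R) = -6 + 9 = 3)
c = 729 (c = (3 + 24)² = 27² = 729)
U = 729
n = 15867893109 (n = -261273*(-60733) = 15867893109)
U + n = 729 + 15867893109 = 15867893838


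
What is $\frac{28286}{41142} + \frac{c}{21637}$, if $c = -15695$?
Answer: $- \frac{16849754}{445094727} \approx -0.037857$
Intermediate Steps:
$\frac{28286}{41142} + \frac{c}{21637} = \frac{28286}{41142} - \frac{15695}{21637} = 28286 \cdot \frac{1}{41142} - \frac{15695}{21637} = \frac{14143}{20571} - \frac{15695}{21637} = - \frac{16849754}{445094727}$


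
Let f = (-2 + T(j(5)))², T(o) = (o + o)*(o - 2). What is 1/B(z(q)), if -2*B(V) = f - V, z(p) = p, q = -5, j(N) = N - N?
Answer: -2/9 ≈ -0.22222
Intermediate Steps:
j(N) = 0
T(o) = 2*o*(-2 + o) (T(o) = (2*o)*(-2 + o) = 2*o*(-2 + o))
f = 4 (f = (-2 + 2*0*(-2 + 0))² = (-2 + 2*0*(-2))² = (-2 + 0)² = (-2)² = 4)
B(V) = -2 + V/2 (B(V) = -(4 - V)/2 = -2 + V/2)
1/B(z(q)) = 1/(-2 + (½)*(-5)) = 1/(-2 - 5/2) = 1/(-9/2) = -2/9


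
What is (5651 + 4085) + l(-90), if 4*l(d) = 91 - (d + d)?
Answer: 39215/4 ≈ 9803.8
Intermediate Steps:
l(d) = 91/4 - d/2 (l(d) = (91 - (d + d))/4 = (91 - 2*d)/4 = 91/4 - d/2)
(5651 + 4085) + l(-90) = (5651 + 4085) + (91/4 - ½*(-90)) = 9736 + (91/4 + 45) = 9736 + 271/4 = 39215/4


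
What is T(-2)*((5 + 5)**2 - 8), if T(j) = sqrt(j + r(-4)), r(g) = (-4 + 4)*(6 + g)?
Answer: 92*I*sqrt(2) ≈ 130.11*I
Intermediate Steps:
r(g) = 0 (r(g) = 0*(6 + g) = 0)
T(j) = sqrt(j) (T(j) = sqrt(j + 0) = sqrt(j))
T(-2)*((5 + 5)**2 - 8) = sqrt(-2)*((5 + 5)**2 - 8) = (I*sqrt(2))*(10**2 - 8) = (I*sqrt(2))*(100 - 8) = (I*sqrt(2))*92 = 92*I*sqrt(2)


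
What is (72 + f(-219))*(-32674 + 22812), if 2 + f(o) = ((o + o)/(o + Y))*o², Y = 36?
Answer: -69098852512/61 ≈ -1.1328e+9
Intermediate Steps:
f(o) = -2 + 2*o³/(36 + o) (f(o) = -2 + ((o + o)/(o + 36))*o² = -2 + ((2*o)/(36 + o))*o² = -2 + (2*o/(36 + o))*o² = -2 + 2*o³/(36 + o))
(72 + f(-219))*(-32674 + 22812) = (72 + 2*(-36 + (-219)³ - 1*(-219))/(36 - 219))*(-32674 + 22812) = (72 + 2*(-36 - 10503459 + 219)/(-183))*(-9862) = (72 + 2*(-1/183)*(-10503276))*(-9862) = (72 + 7002184/61)*(-9862) = (7006576/61)*(-9862) = -69098852512/61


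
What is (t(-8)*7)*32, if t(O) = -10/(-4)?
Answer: 560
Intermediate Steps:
t(O) = 5/2 (t(O) = -10*(-¼) = 5/2)
(t(-8)*7)*32 = ((5/2)*7)*32 = (35/2)*32 = 560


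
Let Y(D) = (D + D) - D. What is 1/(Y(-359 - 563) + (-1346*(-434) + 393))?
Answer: 1/583635 ≈ 1.7134e-6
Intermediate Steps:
Y(D) = D (Y(D) = 2*D - D = D)
1/(Y(-359 - 563) + (-1346*(-434) + 393)) = 1/((-359 - 563) + (-1346*(-434) + 393)) = 1/(-922 + (584164 + 393)) = 1/(-922 + 584557) = 1/583635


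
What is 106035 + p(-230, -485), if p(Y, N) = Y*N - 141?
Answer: 217444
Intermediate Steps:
p(Y, N) = -141 + N*Y (p(Y, N) = N*Y - 141 = -141 + N*Y)
106035 + p(-230, -485) = 106035 + (-141 - 485*(-230)) = 106035 + (-141 + 111550) = 106035 + 111409 = 217444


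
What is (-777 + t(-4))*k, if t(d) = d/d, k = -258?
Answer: 200208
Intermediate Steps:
t(d) = 1
(-777 + t(-4))*k = (-777 + 1)*(-258) = -776*(-258) = 200208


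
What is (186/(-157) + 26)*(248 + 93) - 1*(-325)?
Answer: 1379561/157 ≈ 8787.0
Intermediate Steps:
(186/(-157) + 26)*(248 + 93) - 1*(-325) = (186*(-1/157) + 26)*341 + 325 = (-186/157 + 26)*341 + 325 = (3896/157)*341 + 325 = 1328536/157 + 325 = 1379561/157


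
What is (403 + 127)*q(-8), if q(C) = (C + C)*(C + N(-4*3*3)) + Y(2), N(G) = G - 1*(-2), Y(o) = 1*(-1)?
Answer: 355630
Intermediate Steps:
Y(o) = -1
N(G) = 2 + G (N(G) = G + 2 = 2 + G)
q(C) = -1 + 2*C*(-34 + C) (q(C) = (C + C)*(C + (2 - 4*3*3)) - 1 = (2*C)*(C + (2 - 12*3)) - 1 = (2*C)*(C + (2 - 36)) - 1 = (2*C)*(C - 34) - 1 = (2*C)*(-34 + C) - 1 = 2*C*(-34 + C) - 1 = -1 + 2*C*(-34 + C))
(403 + 127)*q(-8) = (403 + 127)*(-1 - 68*(-8) + 2*(-8)²) = 530*(-1 + 544 + 2*64) = 530*(-1 + 544 + 128) = 530*671 = 355630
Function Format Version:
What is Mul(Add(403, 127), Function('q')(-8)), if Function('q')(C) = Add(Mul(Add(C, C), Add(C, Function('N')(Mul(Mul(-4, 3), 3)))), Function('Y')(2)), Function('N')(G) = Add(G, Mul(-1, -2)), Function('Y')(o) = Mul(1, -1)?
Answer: 355630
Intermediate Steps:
Function('Y')(o) = -1
Function('N')(G) = Add(2, G) (Function('N')(G) = Add(G, 2) = Add(2, G))
Function('q')(C) = Add(-1, Mul(2, C, Add(-34, C))) (Function('q')(C) = Add(Mul(Add(C, C), Add(C, Add(2, Mul(Mul(-4, 3), 3)))), -1) = Add(Mul(Mul(2, C), Add(C, Add(2, Mul(-12, 3)))), -1) = Add(Mul(Mul(2, C), Add(C, Add(2, -36))), -1) = Add(Mul(Mul(2, C), Add(C, -34)), -1) = Add(Mul(Mul(2, C), Add(-34, C)), -1) = Add(Mul(2, C, Add(-34, C)), -1) = Add(-1, Mul(2, C, Add(-34, C))))
Mul(Add(403, 127), Function('q')(-8)) = Mul(Add(403, 127), Add(-1, Mul(-68, -8), Mul(2, Pow(-8, 2)))) = Mul(530, Add(-1, 544, Mul(2, 64))) = Mul(530, Add(-1, 544, 128)) = Mul(530, 671) = 355630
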